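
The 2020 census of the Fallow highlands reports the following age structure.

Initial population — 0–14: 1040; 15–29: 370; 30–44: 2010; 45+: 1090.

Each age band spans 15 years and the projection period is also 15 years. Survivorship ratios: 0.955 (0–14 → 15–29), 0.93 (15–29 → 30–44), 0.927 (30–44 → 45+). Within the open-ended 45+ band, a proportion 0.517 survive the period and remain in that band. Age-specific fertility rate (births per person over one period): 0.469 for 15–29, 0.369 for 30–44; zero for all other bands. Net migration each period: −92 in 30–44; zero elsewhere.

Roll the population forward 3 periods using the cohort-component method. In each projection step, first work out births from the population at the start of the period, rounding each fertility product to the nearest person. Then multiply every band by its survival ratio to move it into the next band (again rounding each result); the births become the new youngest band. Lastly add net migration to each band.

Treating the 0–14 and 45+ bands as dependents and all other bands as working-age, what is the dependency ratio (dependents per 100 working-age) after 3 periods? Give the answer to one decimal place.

179.7

Call the bands 1 to 4, youngest first.
Period 1.
Births: 370 × 0.469 = 174 ; 2010 × 0.369 = 742 → total 916
Band 2: 1040 × 0.955 = 993
Band 3: 370 × 0.93 = 344
Band 4: 2010 × 0.927 + 1090 × 0.517 = 1863 + 564 = 2427
Net migration: Band 3 − 92 → 252
→ [916, 993, 252, 2427]
Period 2.
Births: 993 × 0.469 = 466 ; 252 × 0.369 = 93 → total 559
Band 2: 916 × 0.955 = 875
Band 3: 993 × 0.93 = 923
Band 4: 252 × 0.927 + 2427 × 0.517 = 234 + 1255 = 1489
Net migration: Band 3 − 92 → 831
→ [559, 875, 831, 1489]
Period 3.
Births: 875 × 0.469 = 410 ; 831 × 0.369 = 307 → total 717
Band 2: 559 × 0.955 = 534
Band 3: 875 × 0.93 = 814
Band 4: 831 × 0.927 + 1489 × 0.517 = 770 + 770 = 1540
Net migration: Band 3 − 92 → 722
→ [717, 534, 722, 1540]
Dependents (band 0–14 + band 45+) = 717 + 1540 = 2257; working-age = 1256; ratio = 2257/1256 × 100 = 179.7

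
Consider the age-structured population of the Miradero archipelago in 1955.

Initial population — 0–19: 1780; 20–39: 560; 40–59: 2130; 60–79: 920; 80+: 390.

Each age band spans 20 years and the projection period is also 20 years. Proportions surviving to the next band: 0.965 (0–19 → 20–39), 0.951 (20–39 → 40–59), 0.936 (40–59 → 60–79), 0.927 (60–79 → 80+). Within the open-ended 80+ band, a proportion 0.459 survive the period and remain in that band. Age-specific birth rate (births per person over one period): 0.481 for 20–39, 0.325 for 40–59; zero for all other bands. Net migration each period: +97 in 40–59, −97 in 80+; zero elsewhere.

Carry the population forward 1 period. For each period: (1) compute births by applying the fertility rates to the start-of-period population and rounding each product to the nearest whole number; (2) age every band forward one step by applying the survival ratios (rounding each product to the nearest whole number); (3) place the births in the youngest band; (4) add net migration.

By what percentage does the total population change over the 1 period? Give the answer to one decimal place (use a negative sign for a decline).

7.9

Numbering the groups 1..5 from youngest to oldest:
Period 1:
Births: 560 × 0.481 = 269 ; 2130 × 0.325 = 692 → total 961
Group 2: 1780 × 0.965 = 1718
Group 3: 560 × 0.951 = 533
Group 4: 2130 × 0.936 = 1994
Group 5: 920 × 0.927 + 390 × 0.459 = 853 + 179 = 1032
Net migration: Group 3 + 97 → 630; Group 5 − 97 → 935
Population now: 0–19=961, 20–39=1718, 40–59=630, 60–79=1994, 80+=935
Total: 5780 → 6238; change = 458; percentage change = 7.9%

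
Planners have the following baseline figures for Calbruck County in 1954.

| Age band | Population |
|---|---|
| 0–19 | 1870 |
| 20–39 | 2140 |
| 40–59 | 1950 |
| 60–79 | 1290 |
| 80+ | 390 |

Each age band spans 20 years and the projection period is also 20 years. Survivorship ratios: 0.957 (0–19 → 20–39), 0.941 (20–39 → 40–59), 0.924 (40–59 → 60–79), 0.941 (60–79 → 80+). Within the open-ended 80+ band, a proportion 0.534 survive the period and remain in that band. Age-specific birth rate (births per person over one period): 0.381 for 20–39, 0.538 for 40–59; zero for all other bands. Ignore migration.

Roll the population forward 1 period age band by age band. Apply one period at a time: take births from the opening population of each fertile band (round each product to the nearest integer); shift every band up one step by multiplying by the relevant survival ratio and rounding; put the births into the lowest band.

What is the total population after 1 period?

8892

Period 1:
Births: 2140 × 0.381 = 815, 1950 × 0.538 = 1049 ⇒ total 1864
20–39: 1870 × 0.957 = 1790
40–59: 2140 × 0.941 = 2014
60–79: 1950 × 0.924 = 1802
80+: 1290 × 0.941 + 390 × 0.534 = 1214 + 208 = 1422
Giving 1864 / 1790 / 2014 / 1802 / 1422.
Total after period 1: 1864 + 1790 + 2014 + 1802 + 1422 = 8892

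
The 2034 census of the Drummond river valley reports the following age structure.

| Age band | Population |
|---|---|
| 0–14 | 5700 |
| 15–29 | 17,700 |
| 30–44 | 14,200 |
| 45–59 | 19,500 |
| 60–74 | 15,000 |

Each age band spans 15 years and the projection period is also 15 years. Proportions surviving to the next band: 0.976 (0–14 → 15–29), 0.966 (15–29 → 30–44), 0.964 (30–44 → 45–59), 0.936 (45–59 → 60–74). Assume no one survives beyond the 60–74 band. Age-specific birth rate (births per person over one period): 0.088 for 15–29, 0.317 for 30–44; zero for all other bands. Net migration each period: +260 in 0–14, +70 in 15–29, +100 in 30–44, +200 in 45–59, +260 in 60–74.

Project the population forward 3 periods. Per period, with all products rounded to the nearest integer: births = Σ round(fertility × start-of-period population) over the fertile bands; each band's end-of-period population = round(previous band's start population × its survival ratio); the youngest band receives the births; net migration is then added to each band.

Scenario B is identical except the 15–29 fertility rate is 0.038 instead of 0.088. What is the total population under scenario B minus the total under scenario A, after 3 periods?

Period 1:
Births: 17700 × 0.088 = 1558, 14200 × 0.317 = 4501 — total 6059
15–29: 5700 × 0.976 = 5563
30–44: 17700 × 0.966 = 17098
45–59: 14200 × 0.964 = 13689
60–74: 19500 × 0.936 = 18252
Net migration: 0–14 + 260 → 6319; 15–29 + 70 → 5633; 30–44 + 100 → 17198; 45–59 + 200 → 13889; 60–74 + 260 → 18512
Giving 6319 / 5633 / 17198 / 13889 / 18512.
Period 2:
Births: 5633 × 0.088 = 496, 17198 × 0.317 = 5452 — total 5948
15–29: 6319 × 0.976 = 6167
30–44: 5633 × 0.966 = 5441
45–59: 17198 × 0.964 = 16579
60–74: 13889 × 0.936 = 13000
Net migration: 0–14 + 260 → 6208; 15–29 + 70 → 6237; 30–44 + 100 → 5541; 45–59 + 200 → 16779; 60–74 + 260 → 13260
Giving 6208 / 6237 / 5541 / 16779 / 13260.
Period 3:
Births: 6237 × 0.088 = 549, 5541 × 0.317 = 1756 — total 2305
15–29: 6208 × 0.976 = 6059
30–44: 6237 × 0.966 = 6025
45–59: 5541 × 0.964 = 5342
60–74: 16779 × 0.936 = 15705
Net migration: 0–14 + 260 → 2565; 15–29 + 70 → 6129; 30–44 + 100 → 6125; 45–59 + 200 → 5542; 60–74 + 260 → 15965
Giving 2565 / 6129 / 6125 / 5542 / 15965.
Scenario A total after 3 periods: 36326
Scenario B projection —
Period 1:
Births: 17700 × 0.038 = 673, 14200 × 0.317 = 4501 — total 5174
15–29: 5700 × 0.976 = 5563
30–44: 17700 × 0.966 = 17098
45–59: 14200 × 0.964 = 13689
60–74: 19500 × 0.936 = 18252
Net migration: 0–14 + 260 → 5434; 15–29 + 70 → 5633; 30–44 + 100 → 17198; 45–59 + 200 → 13889; 60–74 + 260 → 18512
Giving 5434 / 5633 / 17198 / 13889 / 18512.
Period 2:
Births: 5633 × 0.038 = 214, 17198 × 0.317 = 5452 — total 5666
15–29: 5434 × 0.976 = 5304
30–44: 5633 × 0.966 = 5441
45–59: 17198 × 0.964 = 16579
60–74: 13889 × 0.936 = 13000
Net migration: 0–14 + 260 → 5926; 15–29 + 70 → 5374; 30–44 + 100 → 5541; 45–59 + 200 → 16779; 60–74 + 260 → 13260
Giving 5926 / 5374 / 5541 / 16779 / 13260.
Period 3:
Births: 5374 × 0.038 = 204, 5541 × 0.317 = 1756 — total 1960
15–29: 5926 × 0.976 = 5784
30–44: 5374 × 0.966 = 5191
45–59: 5541 × 0.964 = 5342
60–74: 16779 × 0.936 = 15705
Net migration: 0–14 + 260 → 2220; 15–29 + 70 → 5854; 30–44 + 100 → 5291; 45–59 + 200 → 5542; 60–74 + 260 → 15965
Giving 2220 / 5854 / 5291 / 5542 / 15965.
Scenario B total after 3 periods: 34872
Difference B − A = 34872 − 36326 = -1454

-1454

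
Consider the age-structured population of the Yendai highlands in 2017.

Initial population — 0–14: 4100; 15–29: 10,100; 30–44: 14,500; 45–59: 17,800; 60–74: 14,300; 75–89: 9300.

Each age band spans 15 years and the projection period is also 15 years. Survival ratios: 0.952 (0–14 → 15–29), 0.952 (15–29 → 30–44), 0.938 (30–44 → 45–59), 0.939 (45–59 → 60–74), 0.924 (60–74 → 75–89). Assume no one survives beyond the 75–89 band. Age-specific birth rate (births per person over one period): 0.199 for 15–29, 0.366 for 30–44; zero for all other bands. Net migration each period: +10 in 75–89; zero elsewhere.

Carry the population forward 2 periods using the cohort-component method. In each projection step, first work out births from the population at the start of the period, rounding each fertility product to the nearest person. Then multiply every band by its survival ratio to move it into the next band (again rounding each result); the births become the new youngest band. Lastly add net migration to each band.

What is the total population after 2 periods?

Period 1:
Births: 10100 × 0.199 = 2010  |  14500 × 0.366 = 5307 — total 7317
15–29: 4100 × 0.952 = 3903
30–44: 10100 × 0.952 = 9615
45–59: 14500 × 0.938 = 13601
60–74: 17800 × 0.939 = 16714
75–89: 14300 × 0.924 = 13213
Net migration: 75–89 + 10 → 13223
End of period: [7317, 3903, 9615, 13601, 16714, 13223]
Period 2:
Births: 3903 × 0.199 = 777  |  9615 × 0.366 = 3519 — total 4296
15–29: 7317 × 0.952 = 6966
30–44: 3903 × 0.952 = 3716
45–59: 9615 × 0.938 = 9019
60–74: 13601 × 0.939 = 12771
75–89: 16714 × 0.924 = 15444
Net migration: 75–89 + 10 → 15454
End of period: [4296, 6966, 3716, 9019, 12771, 15454]
Total after period 2: 4296 + 6966 + 3716 + 9019 + 12771 + 15454 = 52222

52222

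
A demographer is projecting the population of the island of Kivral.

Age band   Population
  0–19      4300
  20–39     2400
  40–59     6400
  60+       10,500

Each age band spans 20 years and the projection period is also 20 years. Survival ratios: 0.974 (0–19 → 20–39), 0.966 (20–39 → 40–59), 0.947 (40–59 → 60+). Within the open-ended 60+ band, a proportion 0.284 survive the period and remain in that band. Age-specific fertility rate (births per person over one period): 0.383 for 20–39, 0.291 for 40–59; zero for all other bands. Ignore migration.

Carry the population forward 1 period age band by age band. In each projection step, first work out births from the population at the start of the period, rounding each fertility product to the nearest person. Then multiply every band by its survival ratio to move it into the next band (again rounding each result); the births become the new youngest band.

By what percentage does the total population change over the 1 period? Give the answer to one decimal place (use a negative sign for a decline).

Period 1.
Births: 2400 × 0.383 = 919 ; 6400 × 0.291 = 1862 ⇒ total 2781
20–39: 4300 × 0.974 = 4188
40–59: 2400 × 0.966 = 2318
60+: 6400 × 0.947 + 10500 × 0.284 = 6061 + 2982 = 9043
→ [2781, 4188, 2318, 9043]
Total: 23600 → 18330; change = -5270; percentage change = -22.3%

-22.3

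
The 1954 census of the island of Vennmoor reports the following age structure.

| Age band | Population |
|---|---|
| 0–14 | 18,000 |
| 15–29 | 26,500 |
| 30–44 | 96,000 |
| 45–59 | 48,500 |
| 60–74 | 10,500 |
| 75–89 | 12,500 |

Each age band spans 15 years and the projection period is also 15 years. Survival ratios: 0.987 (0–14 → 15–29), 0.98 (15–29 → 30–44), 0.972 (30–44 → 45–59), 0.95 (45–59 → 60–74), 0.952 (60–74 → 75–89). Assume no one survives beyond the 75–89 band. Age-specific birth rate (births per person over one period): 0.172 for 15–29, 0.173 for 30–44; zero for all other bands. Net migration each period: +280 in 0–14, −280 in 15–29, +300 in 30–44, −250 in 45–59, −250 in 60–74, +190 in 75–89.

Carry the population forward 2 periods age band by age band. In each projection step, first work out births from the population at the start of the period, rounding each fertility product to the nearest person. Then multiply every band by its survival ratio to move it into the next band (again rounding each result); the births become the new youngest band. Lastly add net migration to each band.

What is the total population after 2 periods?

Numbering the groups 1..6 from youngest to oldest:
After projecting period 1:
Births: 26500 * 0.172 = 4558, 96000 * 0.173 = 16608 — total 21166
Group 2: 18000 * 0.987 = 17766
Group 3: 26500 * 0.98 = 25970
Group 4: 96000 * 0.972 = 93312
Group 5: 48500 * 0.95 = 46075
Group 6: 10500 * 0.952 = 9996
Net migration: Group 1 + 280 → 21446; Group 2 − 280 → 17486; Group 3 + 300 → 26270; Group 4 − 250 → 93062; Group 5 − 250 → 45825; Group 6 + 190 → 10186
Population now: 0–14=21446, 15–29=17486, 30–44=26270, 45–59=93062, 60–74=45825, 75–89=10186
After projecting period 2:
Births: 17486 * 0.172 = 3008, 26270 * 0.173 = 4545 — total 7553
Group 2: 21446 * 0.987 = 21167
Group 3: 17486 * 0.98 = 17136
Group 4: 26270 * 0.972 = 25534
Group 5: 93062 * 0.95 = 88409
Group 6: 45825 * 0.952 = 43625
Net migration: Group 1 + 280 → 7833; Group 2 − 280 → 20887; Group 3 + 300 → 17436; Group 4 − 250 → 25284; Group 5 − 250 → 88159; Group 6 + 190 → 43815
Population now: 0–14=7833, 15–29=20887, 30–44=17436, 45–59=25284, 60–74=88159, 75–89=43815
Total after period 2: 7833 + 20887 + 17436 + 25284 + 88159 + 43815 = 203414

203414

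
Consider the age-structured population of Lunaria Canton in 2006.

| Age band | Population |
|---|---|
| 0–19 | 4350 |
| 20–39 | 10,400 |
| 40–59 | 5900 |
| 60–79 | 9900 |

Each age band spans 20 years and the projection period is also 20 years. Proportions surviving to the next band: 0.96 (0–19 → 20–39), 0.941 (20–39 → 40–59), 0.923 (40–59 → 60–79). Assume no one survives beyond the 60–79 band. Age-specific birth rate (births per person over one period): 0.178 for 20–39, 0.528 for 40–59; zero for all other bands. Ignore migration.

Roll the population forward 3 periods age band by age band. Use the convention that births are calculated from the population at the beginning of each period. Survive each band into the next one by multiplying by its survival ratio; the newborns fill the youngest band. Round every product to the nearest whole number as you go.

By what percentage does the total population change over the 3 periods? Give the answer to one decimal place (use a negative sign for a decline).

-45.3

Call the groups 1 to 4, youngest first.
[period 1]
Births: 10400 * 0.178 = 1851 ; 5900 * 0.528 = 3115 → 4966
Group 2: 4350 * 0.96 = 4176
Group 3: 10400 * 0.941 = 9786
Group 4: 5900 * 0.923 = 5446
→ [4966, 4176, 9786, 5446]
[period 2]
Births: 4176 * 0.178 = 743 ; 9786 * 0.528 = 5167 → 5910
Group 2: 4966 * 0.96 = 4767
Group 3: 4176 * 0.941 = 3930
Group 4: 9786 * 0.923 = 9032
→ [5910, 4767, 3930, 9032]
[period 3]
Births: 4767 * 0.178 = 849 ; 3930 * 0.528 = 2075 → 2924
Group 2: 5910 * 0.96 = 5674
Group 3: 4767 * 0.941 = 4486
Group 4: 3930 * 0.923 = 3627
→ [2924, 5674, 4486, 3627]
Total: 30550 → 16711; change = -13839; percentage change = -45.3%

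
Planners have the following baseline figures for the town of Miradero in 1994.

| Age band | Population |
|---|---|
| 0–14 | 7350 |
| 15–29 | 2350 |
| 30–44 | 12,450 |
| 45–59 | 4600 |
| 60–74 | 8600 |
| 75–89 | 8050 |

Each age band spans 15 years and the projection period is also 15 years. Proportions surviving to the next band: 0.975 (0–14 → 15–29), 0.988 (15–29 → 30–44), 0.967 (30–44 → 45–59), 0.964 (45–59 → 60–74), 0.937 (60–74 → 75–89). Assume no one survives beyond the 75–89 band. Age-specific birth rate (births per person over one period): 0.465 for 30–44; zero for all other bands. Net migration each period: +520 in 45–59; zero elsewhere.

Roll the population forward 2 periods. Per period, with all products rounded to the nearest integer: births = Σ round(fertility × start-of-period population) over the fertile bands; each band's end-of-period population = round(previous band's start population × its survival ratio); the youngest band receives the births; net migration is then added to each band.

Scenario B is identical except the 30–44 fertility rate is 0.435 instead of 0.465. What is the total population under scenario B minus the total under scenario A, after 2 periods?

[period 1]
Births: 12450 × 0.465 = 5789
15–29: 7350 × 0.975 = 7166
30–44: 2350 × 0.988 = 2322
45–59: 12450 × 0.967 = 12039
60–74: 4600 × 0.964 = 4434
75–89: 8600 × 0.937 = 8058
Net migration: 45–59 + 520 → 12559
Population now: 0–14=5789, 15–29=7166, 30–44=2322, 45–59=12559, 60–74=4434, 75–89=8058
[period 2]
Births: 2322 × 0.465 = 1080
15–29: 5789 × 0.975 = 5644
30–44: 7166 × 0.988 = 7080
45–59: 2322 × 0.967 = 2245
60–74: 12559 × 0.964 = 12107
75–89: 4434 × 0.937 = 4155
Net migration: 45–59 + 520 → 2765
Population now: 0–14=1080, 15–29=5644, 30–44=7080, 45–59=2765, 60–74=12107, 75–89=4155
Scenario A total after 2 periods: 32831
Scenario B projection —
[period 1]
Births: 12450 × 0.435 = 5416
15–29: 7350 × 0.975 = 7166
30–44: 2350 × 0.988 = 2322
45–59: 12450 × 0.967 = 12039
60–74: 4600 × 0.964 = 4434
75–89: 8600 × 0.937 = 8058
Net migration: 45–59 + 520 → 12559
Population now: 0–14=5416, 15–29=7166, 30–44=2322, 45–59=12559, 60–74=4434, 75–89=8058
[period 2]
Births: 2322 × 0.435 = 1010
15–29: 5416 × 0.975 = 5281
30–44: 7166 × 0.988 = 7080
45–59: 2322 × 0.967 = 2245
60–74: 12559 × 0.964 = 12107
75–89: 4434 × 0.937 = 4155
Net migration: 45–59 + 520 → 2765
Population now: 0–14=1010, 15–29=5281, 30–44=7080, 45–59=2765, 60–74=12107, 75–89=4155
Scenario B total after 2 periods: 32398
Difference B − A = 32398 − 32831 = -433

-433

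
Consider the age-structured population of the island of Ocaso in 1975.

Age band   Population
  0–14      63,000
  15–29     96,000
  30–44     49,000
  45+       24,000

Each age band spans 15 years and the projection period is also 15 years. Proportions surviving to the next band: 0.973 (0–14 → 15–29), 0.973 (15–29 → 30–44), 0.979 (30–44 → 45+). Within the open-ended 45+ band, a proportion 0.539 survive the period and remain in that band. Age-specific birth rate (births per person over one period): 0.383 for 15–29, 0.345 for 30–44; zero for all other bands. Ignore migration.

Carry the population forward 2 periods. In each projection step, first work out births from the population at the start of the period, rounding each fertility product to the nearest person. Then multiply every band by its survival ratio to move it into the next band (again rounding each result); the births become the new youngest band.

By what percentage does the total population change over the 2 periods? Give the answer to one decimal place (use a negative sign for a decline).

Numbering the bands 1..4 from youngest to oldest:
Period 1.
Births: 96000 × 0.383 = 36768, 49000 × 0.345 = 16905 → total 53673
Band 2: 63000 × 0.973 = 61299
Band 3: 96000 × 0.973 = 93408
Band 4: 49000 × 0.979 + 24000 × 0.539 = 47971 + 12936 = 60907
Giving 53673 / 61299 / 93408 / 60907.
Period 2.
Births: 61299 × 0.383 = 23478, 93408 × 0.345 = 32226 → total 55704
Band 2: 53673 × 0.973 = 52224
Band 3: 61299 × 0.973 = 59644
Band 4: 93408 × 0.979 + 60907 × 0.539 = 91446 + 32829 = 124275
Giving 55704 / 52224 / 59644 / 124275.
Total: 232000 → 291847; change = 59847; percentage change = 25.8%

25.8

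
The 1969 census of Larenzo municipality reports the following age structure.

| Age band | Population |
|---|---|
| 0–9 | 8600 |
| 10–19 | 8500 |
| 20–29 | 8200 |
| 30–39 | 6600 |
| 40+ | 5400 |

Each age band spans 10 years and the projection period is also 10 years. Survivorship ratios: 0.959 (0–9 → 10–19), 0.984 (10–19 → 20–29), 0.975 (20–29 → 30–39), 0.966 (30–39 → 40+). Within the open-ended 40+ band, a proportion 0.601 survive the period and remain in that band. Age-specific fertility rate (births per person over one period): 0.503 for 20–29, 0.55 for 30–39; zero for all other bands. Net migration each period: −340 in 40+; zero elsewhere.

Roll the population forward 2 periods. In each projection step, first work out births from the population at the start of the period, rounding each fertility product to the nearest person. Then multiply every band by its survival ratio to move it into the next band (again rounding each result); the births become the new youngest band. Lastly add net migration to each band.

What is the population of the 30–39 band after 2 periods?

Numbering the groups 1..5 from youngest to oldest:
After projecting period 1:
Births: 8200 × 0.503 = 4125, 6600 × 0.55 = 3630 ⇒ total 7755
Group 2: 8600 × 0.959 = 8247
Group 3: 8500 × 0.984 = 8364
Group 4: 8200 × 0.975 = 7995
Group 5: 6600 × 0.966 + 5400 × 0.601 = 6376 + 3245 = 9621
Net migration: Group 5 − 340 → 9281
End of period: [7755, 8247, 8364, 7995, 9281]
After projecting period 2:
Births: 8364 × 0.503 = 4207, 7995 × 0.55 = 4397 ⇒ total 8604
Group 2: 7755 × 0.959 = 7437
Group 3: 8247 × 0.984 = 8115
Group 4: 8364 × 0.975 = 8155
Group 5: 7995 × 0.966 + 9281 × 0.601 = 7723 + 5578 = 13301
Net migration: Group 5 − 340 → 12961
End of period: [8604, 7437, 8115, 8155, 12961]

8155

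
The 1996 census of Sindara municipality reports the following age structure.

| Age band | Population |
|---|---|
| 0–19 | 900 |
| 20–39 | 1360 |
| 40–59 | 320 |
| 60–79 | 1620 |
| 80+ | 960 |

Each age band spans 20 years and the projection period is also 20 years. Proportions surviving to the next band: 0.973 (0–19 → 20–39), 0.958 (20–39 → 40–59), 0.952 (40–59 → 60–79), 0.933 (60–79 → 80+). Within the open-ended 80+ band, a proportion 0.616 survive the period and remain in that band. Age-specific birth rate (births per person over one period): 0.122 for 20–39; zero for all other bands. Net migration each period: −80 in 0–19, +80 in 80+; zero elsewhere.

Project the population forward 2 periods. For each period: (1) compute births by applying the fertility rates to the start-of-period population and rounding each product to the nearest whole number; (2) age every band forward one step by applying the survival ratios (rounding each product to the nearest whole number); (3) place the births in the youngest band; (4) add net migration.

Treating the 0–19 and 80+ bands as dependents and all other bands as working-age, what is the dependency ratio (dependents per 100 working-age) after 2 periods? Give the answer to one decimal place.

80.3

— Period 1 —
Births: 1360 × 0.122 = 166
20–39: 900 × 0.973 = 876
40–59: 1360 × 0.958 = 1303
60–79: 320 × 0.952 = 305
80+: 1620 × 0.933 + 960 × 0.616 = 1511 + 591 = 2102
Net migration: 0–19 − 80 → 86; 80+ + 80 → 2182
Giving 86 / 876 / 1303 / 305 / 2182.
— Period 2 —
Births: 876 × 0.122 = 107
20–39: 86 × 0.973 = 84
40–59: 876 × 0.958 = 839
60–79: 1303 × 0.952 = 1240
80+: 305 × 0.933 + 2182 × 0.616 = 285 + 1344 = 1629
Net migration: 0–19 − 80 → 27; 80+ + 80 → 1709
Giving 27 / 84 / 839 / 1240 / 1709.
Dependents (band 0–19 + band 80+) = 27 + 1709 = 1736; working-age = 2163; ratio = 1736/2163 × 100 = 80.3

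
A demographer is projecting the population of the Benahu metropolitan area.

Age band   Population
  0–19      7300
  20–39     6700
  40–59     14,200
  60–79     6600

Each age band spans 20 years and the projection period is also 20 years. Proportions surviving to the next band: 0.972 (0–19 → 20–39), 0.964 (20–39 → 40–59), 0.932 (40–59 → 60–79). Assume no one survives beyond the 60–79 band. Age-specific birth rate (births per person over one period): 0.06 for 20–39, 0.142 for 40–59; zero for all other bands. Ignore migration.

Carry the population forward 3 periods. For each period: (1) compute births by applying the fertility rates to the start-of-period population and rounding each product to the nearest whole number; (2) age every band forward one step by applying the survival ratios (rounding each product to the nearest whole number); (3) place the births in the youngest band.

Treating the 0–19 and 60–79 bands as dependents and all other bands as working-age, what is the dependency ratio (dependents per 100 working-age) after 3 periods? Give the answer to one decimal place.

Call the bands 1 to 4, youngest first.
After projecting period 1:
Births: 6700 × 0.06 = 402, 14200 × 0.142 = 2016 — total 2418
Band 2: 7300 × 0.972 = 7096
Band 3: 6700 × 0.964 = 6459
Band 4: 14200 × 0.932 = 13234
Giving 2418 / 7096 / 6459 / 13234.
After projecting period 2:
Births: 7096 × 0.06 = 426, 6459 × 0.142 = 917 — total 1343
Band 2: 2418 × 0.972 = 2350
Band 3: 7096 × 0.964 = 6841
Band 4: 6459 × 0.932 = 6020
Giving 1343 / 2350 / 6841 / 6020.
After projecting period 3:
Births: 2350 × 0.06 = 141, 6841 × 0.142 = 971 — total 1112
Band 2: 1343 × 0.972 = 1305
Band 3: 2350 × 0.964 = 2265
Band 4: 6841 × 0.932 = 6376
Giving 1112 / 1305 / 2265 / 6376.
Dependents (band 0–19 + band 60–79) = 1112 + 6376 = 7488; working-age = 3570; ratio = 7488/3570 × 100 = 209.7

209.7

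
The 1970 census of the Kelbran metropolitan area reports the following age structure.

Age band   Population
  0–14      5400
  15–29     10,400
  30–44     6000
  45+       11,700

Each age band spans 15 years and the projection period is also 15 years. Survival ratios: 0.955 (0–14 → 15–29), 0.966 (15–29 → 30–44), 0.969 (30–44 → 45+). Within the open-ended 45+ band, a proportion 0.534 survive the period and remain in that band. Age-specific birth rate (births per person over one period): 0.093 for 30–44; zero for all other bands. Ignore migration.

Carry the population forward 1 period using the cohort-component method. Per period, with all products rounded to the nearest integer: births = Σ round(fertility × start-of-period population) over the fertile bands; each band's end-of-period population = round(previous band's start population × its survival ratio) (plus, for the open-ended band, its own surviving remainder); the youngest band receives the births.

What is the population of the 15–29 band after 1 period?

Numbering the bands 1..4 from youngest to oldest:
Period 1:
Births: 6000 × 0.093 = 558
Band 2: 5400 × 0.955 = 5157
Band 3: 10400 × 0.966 = 10046
Band 4: 6000 × 0.969 + 11700 × 0.534 = 5814 + 6248 = 12062
→ [558, 5157, 10046, 12062]

5157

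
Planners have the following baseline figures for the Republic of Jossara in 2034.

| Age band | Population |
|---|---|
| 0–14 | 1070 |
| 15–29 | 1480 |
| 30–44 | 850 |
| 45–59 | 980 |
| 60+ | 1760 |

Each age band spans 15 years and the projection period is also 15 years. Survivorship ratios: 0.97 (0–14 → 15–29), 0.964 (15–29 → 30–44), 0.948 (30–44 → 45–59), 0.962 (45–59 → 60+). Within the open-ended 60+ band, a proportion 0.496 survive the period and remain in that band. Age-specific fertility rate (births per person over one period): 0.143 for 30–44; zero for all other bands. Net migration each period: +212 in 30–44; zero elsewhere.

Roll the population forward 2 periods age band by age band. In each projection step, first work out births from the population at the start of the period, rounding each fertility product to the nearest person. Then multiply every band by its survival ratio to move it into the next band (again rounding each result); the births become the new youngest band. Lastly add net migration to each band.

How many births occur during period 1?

122

— Period 1 —
Births: 850 * 0.143 = 122
15–29: 1070 * 0.97 = 1038
30–44: 1480 * 0.964 = 1427
45–59: 850 * 0.948 = 806
60+: 980 * 0.962 + 1760 * 0.496 = 943 + 873 = 1816
Net migration: 30–44 + 212 → 1639
Population now: 0–14=122, 15–29=1038, 30–44=1639, 45–59=806, 60+=1816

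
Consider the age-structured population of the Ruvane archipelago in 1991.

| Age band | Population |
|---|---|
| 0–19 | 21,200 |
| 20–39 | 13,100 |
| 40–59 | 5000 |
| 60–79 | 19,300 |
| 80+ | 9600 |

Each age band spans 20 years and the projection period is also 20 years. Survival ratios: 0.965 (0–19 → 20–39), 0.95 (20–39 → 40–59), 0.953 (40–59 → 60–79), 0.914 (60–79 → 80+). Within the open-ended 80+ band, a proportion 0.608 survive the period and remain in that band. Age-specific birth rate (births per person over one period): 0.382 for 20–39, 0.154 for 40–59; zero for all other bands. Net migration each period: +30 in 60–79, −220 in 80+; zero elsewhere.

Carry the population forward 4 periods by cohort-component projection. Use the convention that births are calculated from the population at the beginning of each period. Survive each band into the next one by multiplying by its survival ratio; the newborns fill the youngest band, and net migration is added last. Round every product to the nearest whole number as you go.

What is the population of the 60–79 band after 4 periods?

5074

Numbering the groups 1..5 from youngest to oldest:
After projecting period 1:
Births: 13100 * 0.382 = 5004  |  5000 * 0.154 = 770 — total 5774
Group 2: 21200 * 0.965 = 20458
Group 3: 13100 * 0.95 = 12445
Group 4: 5000 * 0.953 = 4765
Group 5: 19300 * 0.914 + 9600 * 0.608 = 17640 + 5837 = 23477
Net migration: Group 4 + 30 → 4795; Group 5 − 220 → 23257
Population now: 0–19=5774, 20–39=20458, 40–59=12445, 60–79=4795, 80+=23257
After projecting period 2:
Births: 20458 * 0.382 = 7815  |  12445 * 0.154 = 1917 — total 9732
Group 2: 5774 * 0.965 = 5572
Group 3: 20458 * 0.95 = 19435
Group 4: 12445 * 0.953 = 11860
Group 5: 4795 * 0.914 + 23257 * 0.608 = 4383 + 14140 = 18523
Net migration: Group 4 + 30 → 11890; Group 5 − 220 → 18303
Population now: 0–19=9732, 20–39=5572, 40–59=19435, 60–79=11890, 80+=18303
After projecting period 3:
Births: 5572 * 0.382 = 2129  |  19435 * 0.154 = 2993 — total 5122
Group 2: 9732 * 0.965 = 9391
Group 3: 5572 * 0.95 = 5293
Group 4: 19435 * 0.953 = 18522
Group 5: 11890 * 0.914 + 18303 * 0.608 = 10867 + 11128 = 21995
Net migration: Group 4 + 30 → 18552; Group 5 − 220 → 21775
Population now: 0–19=5122, 20–39=9391, 40–59=5293, 60–79=18552, 80+=21775
After projecting period 4:
Births: 9391 * 0.382 = 3587  |  5293 * 0.154 = 815 — total 4402
Group 2: 5122 * 0.965 = 4943
Group 3: 9391 * 0.95 = 8921
Group 4: 5293 * 0.953 = 5044
Group 5: 18552 * 0.914 + 21775 * 0.608 = 16957 + 13239 = 30196
Net migration: Group 4 + 30 → 5074; Group 5 − 220 → 29976
Population now: 0–19=4402, 20–39=4943, 40–59=8921, 60–79=5074, 80+=29976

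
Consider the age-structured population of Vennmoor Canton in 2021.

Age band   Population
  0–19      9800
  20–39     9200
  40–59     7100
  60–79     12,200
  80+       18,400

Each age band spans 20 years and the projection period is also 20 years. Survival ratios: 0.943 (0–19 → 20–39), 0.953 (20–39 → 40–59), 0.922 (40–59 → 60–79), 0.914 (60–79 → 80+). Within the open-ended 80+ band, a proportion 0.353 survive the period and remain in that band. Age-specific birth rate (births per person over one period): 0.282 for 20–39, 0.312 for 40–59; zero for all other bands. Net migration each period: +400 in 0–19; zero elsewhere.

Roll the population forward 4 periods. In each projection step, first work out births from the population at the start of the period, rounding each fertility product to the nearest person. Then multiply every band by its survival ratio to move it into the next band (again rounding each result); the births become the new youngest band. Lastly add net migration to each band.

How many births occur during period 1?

Call the groups 1 to 5, youngest first.
— Period 1 —
Births: 9200 × 0.282 = 2594 ; 7100 × 0.312 = 2215 → 4809
Group 2: 9800 × 0.943 = 9241
Group 3: 9200 × 0.953 = 8768
Group 4: 7100 × 0.922 = 6546
Group 5: 12200 × 0.914 + 18400 × 0.353 = 11151 + 6495 = 17646
Net migration: Group 1 + 400 → 5209
End of period: [5209, 9241, 8768, 6546, 17646]

4809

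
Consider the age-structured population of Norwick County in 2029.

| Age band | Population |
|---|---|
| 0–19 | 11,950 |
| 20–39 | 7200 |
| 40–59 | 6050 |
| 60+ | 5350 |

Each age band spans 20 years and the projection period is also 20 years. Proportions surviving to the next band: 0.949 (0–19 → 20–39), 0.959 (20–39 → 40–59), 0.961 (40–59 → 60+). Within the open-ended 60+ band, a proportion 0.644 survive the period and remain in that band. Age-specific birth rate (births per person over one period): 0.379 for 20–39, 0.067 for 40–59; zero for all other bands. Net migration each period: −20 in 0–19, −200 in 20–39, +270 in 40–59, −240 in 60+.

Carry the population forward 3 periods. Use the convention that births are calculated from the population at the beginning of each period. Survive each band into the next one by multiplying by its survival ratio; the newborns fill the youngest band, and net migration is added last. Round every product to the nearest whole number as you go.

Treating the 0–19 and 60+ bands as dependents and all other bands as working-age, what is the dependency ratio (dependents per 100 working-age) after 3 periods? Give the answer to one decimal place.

280.5

Numbering the bands 1..4 from youngest to oldest:
[period 1]
Births: 7200 × 0.379 = 2729 ; 6050 × 0.067 = 405 → total 3134
Band 2: 11950 × 0.949 = 11341
Band 3: 7200 × 0.959 = 6905
Band 4: 6050 × 0.961 + 5350 × 0.644 = 5814 + 3445 = 9259
Net migration: Band 1 − 20 → 3114; Band 2 − 200 → 11141; Band 3 + 270 → 7175; Band 4 − 240 → 9019
→ [3114, 11141, 7175, 9019]
[period 2]
Births: 11141 × 0.379 = 4222 ; 7175 × 0.067 = 481 → total 4703
Band 2: 3114 × 0.949 = 2955
Band 3: 11141 × 0.959 = 10684
Band 4: 7175 × 0.961 + 9019 × 0.644 = 6895 + 5808 = 12703
Net migration: Band 1 − 20 → 4683; Band 2 − 200 → 2755; Band 3 + 270 → 10954; Band 4 − 240 → 12463
→ [4683, 2755, 10954, 12463]
[period 3]
Births: 2755 × 0.379 = 1044 ; 10954 × 0.067 = 734 → total 1778
Band 2: 4683 × 0.949 = 4444
Band 3: 2755 × 0.959 = 2642
Band 4: 10954 × 0.961 + 12463 × 0.644 = 10527 + 8026 = 18553
Net migration: Band 1 − 20 → 1758; Band 2 − 200 → 4244; Band 3 + 270 → 2912; Band 4 − 240 → 18313
→ [1758, 4244, 2912, 18313]
Dependents (band 0–19 + band 60+) = 1758 + 18313 = 20071; working-age = 7156; ratio = 20071/7156 × 100 = 280.5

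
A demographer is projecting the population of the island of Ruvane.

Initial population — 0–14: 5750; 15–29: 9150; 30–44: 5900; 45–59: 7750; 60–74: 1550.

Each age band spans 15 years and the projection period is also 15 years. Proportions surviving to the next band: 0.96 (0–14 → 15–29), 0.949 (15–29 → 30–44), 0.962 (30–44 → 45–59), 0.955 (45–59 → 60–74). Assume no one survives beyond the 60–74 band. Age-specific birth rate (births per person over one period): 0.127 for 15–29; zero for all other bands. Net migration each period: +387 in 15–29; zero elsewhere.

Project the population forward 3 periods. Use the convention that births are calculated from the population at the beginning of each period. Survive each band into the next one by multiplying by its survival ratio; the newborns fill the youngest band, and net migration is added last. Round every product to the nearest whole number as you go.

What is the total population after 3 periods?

16094

Numbering the groups 1..5 from youngest to oldest:
— Period 1 —
Births: 9150 × 0.127 = 1162
Group 2: 5750 × 0.96 = 5520
Group 3: 9150 × 0.949 = 8683
Group 4: 5900 × 0.962 = 5676
Group 5: 7750 × 0.955 = 7401
Net migration: Group 2 + 387 → 5907
Population now: 0–14=1162, 15–29=5907, 30–44=8683, 45–59=5676, 60–74=7401
— Period 2 —
Births: 5907 × 0.127 = 750
Group 2: 1162 × 0.96 = 1116
Group 3: 5907 × 0.949 = 5606
Group 4: 8683 × 0.962 = 8353
Group 5: 5676 × 0.955 = 5421
Net migration: Group 2 + 387 → 1503
Population now: 0–14=750, 15–29=1503, 30–44=5606, 45–59=8353, 60–74=5421
— Period 3 —
Births: 1503 × 0.127 = 191
Group 2: 750 × 0.96 = 720
Group 3: 1503 × 0.949 = 1426
Group 4: 5606 × 0.962 = 5393
Group 5: 8353 × 0.955 = 7977
Net migration: Group 2 + 387 → 1107
Population now: 0–14=191, 15–29=1107, 30–44=1426, 45–59=5393, 60–74=7977
Total after period 3: 191 + 1107 + 1426 + 5393 + 7977 = 16094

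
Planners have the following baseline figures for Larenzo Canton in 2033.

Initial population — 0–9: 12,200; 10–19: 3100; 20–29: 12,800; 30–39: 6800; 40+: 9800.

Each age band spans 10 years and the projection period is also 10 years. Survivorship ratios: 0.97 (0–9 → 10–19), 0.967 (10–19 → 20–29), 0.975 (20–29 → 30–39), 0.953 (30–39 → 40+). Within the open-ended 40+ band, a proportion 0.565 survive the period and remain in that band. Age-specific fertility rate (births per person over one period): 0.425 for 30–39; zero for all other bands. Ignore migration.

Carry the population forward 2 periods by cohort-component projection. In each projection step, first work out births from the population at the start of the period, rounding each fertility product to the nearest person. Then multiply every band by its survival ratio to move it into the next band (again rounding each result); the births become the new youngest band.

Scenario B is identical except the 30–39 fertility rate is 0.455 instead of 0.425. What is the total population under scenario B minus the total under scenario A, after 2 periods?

572

Period 1:
Births: 6800 * 0.425 = 2890
10–19: 12200 * 0.97 = 11834
20–29: 3100 * 0.967 = 2998
30–39: 12800 * 0.975 = 12480
40+: 6800 * 0.953 + 9800 * 0.565 = 6480 + 5537 = 12017
Giving 2890 / 11834 / 2998 / 12480 / 12017.
Period 2:
Births: 12480 * 0.425 = 5304
10–19: 2890 * 0.97 = 2803
20–29: 11834 * 0.967 = 11443
30–39: 2998 * 0.975 = 2923
40+: 12480 * 0.953 + 12017 * 0.565 = 11893 + 6790 = 18683
Giving 5304 / 2803 / 11443 / 2923 / 18683.
Scenario A total after 2 periods: 41156
Scenario B projection —
Period 1:
Births: 6800 * 0.455 = 3094
10–19: 12200 * 0.97 = 11834
20–29: 3100 * 0.967 = 2998
30–39: 12800 * 0.975 = 12480
40+: 6800 * 0.953 + 9800 * 0.565 = 6480 + 5537 = 12017
Giving 3094 / 11834 / 2998 / 12480 / 12017.
Period 2:
Births: 12480 * 0.455 = 5678
10–19: 3094 * 0.97 = 3001
20–29: 11834 * 0.967 = 11443
30–39: 2998 * 0.975 = 2923
40+: 12480 * 0.953 + 12017 * 0.565 = 11893 + 6790 = 18683
Giving 5678 / 3001 / 11443 / 2923 / 18683.
Scenario B total after 2 periods: 41728
Difference B − A = 41728 − 41156 = 572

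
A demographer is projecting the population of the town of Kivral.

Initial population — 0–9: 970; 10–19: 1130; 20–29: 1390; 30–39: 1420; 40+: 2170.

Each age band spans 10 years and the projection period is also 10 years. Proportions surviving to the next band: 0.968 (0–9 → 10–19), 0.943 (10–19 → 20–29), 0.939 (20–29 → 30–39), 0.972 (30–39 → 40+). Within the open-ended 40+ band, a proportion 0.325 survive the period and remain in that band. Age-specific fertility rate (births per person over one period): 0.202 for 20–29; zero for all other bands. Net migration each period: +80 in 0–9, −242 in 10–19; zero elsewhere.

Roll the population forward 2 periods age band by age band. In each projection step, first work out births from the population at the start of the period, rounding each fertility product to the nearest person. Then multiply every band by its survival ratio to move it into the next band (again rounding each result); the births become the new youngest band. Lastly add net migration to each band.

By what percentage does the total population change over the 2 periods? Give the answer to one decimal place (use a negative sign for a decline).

Let band 1 be 0–9 through band 5 = 40+.
After projecting period 1:
Births: 1390 × 0.202 = 281
Band 2: 970 × 0.968 = 939
Band 3: 1130 × 0.943 = 1066
Band 4: 1390 × 0.939 = 1305
Band 5: 1420 × 0.972 + 2170 × 0.325 = 1380 + 705 = 2085
Net migration: Band 1 + 80 → 361; Band 2 − 242 → 697
Population now: 0–9=361, 10–19=697, 20–29=1066, 30–39=1305, 40+=2085
After projecting period 2:
Births: 1066 × 0.202 = 215
Band 2: 361 × 0.968 = 349
Band 3: 697 × 0.943 = 657
Band 4: 1066 × 0.939 = 1001
Band 5: 1305 × 0.972 + 2085 × 0.325 = 1268 + 678 = 1946
Net migration: Band 1 + 80 → 295; Band 2 − 242 → 107
Population now: 0–9=295, 10–19=107, 20–29=657, 30–39=1001, 40+=1946
Total: 7080 → 4006; change = -3074; percentage change = -43.4%

-43.4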